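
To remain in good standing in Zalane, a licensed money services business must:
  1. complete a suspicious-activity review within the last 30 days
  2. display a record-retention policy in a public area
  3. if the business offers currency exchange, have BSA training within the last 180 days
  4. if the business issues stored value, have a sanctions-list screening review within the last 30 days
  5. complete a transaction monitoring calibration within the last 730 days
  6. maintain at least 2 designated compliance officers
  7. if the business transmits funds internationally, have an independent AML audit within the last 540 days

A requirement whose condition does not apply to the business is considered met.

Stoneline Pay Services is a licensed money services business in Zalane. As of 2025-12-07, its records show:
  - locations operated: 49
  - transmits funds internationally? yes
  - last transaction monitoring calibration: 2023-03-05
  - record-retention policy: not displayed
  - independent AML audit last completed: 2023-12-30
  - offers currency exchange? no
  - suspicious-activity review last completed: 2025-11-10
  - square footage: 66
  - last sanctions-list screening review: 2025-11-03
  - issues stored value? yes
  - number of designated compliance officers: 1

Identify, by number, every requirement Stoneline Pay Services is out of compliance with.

1. suspicious-activity review 27 days ago vs limit 30 → met
2. record-retention policy absent → not met
3. condition 'offers currency exchange' does not hold → requirement n/a → met
4. condition 'issues stored value' holds; sanctions-list screening review 34 days ago vs limit 30 → not met
5. transaction monitoring calibration 1008 days ago vs limit 730 → not met
6. designated compliance officers 1 < 2 → not met
7. condition 'transmits funds internationally' holds; independent AML audit 708 days ago vs limit 540 → not met
Not met: 2, 4, 5, 6, 7

2, 4, 5, 6, 7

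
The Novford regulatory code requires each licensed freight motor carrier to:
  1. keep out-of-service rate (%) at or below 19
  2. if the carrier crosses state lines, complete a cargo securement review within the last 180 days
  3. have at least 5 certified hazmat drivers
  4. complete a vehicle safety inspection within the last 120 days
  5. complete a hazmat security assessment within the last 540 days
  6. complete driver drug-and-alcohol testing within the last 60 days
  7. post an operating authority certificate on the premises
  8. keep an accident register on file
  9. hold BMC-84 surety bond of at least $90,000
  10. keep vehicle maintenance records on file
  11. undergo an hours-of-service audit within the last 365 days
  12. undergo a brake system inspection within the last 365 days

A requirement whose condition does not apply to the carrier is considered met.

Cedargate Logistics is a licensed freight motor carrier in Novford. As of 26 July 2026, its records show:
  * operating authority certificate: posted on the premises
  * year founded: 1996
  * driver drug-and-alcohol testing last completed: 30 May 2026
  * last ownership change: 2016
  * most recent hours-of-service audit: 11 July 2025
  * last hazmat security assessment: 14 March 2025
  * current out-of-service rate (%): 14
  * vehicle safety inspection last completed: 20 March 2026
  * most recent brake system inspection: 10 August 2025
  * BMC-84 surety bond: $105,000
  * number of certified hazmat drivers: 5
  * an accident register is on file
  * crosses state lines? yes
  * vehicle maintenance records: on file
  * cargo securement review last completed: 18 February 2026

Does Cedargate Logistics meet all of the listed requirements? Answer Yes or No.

No

1. out-of-service rate (%) 14 ≤ 19 → met
2. condition 'crosses state lines' holds; cargo securement review 158 days ago vs limit 180 → met
3. certified hazmat drivers 5 ≥ 5 → met
4. vehicle safety inspection 128 days ago vs limit 120 → not met
5. hazmat security assessment 499 days ago vs limit 540 → met
6. driver drug-and-alcohol testing 57 days ago vs limit 60 → met
7. operating authority certificate present → met
8. accident register present → met
9. BMC-84 surety bond $105,000 ≥ $90,000 → met
10. vehicle maintenance records present → met
11. hours-of-service audit 380 days ago vs limit 365 → not met
12. brake system inspection 350 days ago vs limit 365 → met
Not met: 4, 11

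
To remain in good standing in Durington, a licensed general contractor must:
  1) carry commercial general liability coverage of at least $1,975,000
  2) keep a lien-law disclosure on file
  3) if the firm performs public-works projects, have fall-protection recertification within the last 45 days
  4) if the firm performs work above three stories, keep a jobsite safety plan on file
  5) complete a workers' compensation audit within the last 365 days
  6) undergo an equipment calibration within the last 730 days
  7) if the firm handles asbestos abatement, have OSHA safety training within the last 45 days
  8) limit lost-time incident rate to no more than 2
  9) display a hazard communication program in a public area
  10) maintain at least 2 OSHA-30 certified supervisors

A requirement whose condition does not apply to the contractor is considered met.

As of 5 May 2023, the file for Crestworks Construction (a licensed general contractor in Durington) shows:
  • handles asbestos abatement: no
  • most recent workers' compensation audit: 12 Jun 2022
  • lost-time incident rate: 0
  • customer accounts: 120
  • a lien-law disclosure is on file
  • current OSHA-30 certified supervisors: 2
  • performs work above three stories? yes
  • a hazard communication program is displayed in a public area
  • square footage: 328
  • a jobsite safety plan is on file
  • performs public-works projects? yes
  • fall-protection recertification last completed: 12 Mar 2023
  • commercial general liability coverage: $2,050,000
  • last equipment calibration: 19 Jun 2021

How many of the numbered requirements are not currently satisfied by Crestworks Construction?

1. commercial general liability coverage $2,050,000 ≥ $1,975,000 → met
2. lien-law disclosure present → met
3. condition 'performs public-works projects' holds; fall-protection recertification 54 days ago vs limit 45 → not met
4. condition 'performs work above three stories' holds; jobsite safety plan present → met
5. workers' compensation audit 327 days ago vs limit 365 → met
6. equipment calibration 685 days ago vs limit 730 → met
7. condition 'handles asbestos abatement' does not hold → requirement n/a → met
8. lost-time incident rate 0 ≤ 2 → met
9. hazard communication program present → met
10. OSHA-30 certified supervisors 2 ≥ 2 → met
Not met: 1 of 10

1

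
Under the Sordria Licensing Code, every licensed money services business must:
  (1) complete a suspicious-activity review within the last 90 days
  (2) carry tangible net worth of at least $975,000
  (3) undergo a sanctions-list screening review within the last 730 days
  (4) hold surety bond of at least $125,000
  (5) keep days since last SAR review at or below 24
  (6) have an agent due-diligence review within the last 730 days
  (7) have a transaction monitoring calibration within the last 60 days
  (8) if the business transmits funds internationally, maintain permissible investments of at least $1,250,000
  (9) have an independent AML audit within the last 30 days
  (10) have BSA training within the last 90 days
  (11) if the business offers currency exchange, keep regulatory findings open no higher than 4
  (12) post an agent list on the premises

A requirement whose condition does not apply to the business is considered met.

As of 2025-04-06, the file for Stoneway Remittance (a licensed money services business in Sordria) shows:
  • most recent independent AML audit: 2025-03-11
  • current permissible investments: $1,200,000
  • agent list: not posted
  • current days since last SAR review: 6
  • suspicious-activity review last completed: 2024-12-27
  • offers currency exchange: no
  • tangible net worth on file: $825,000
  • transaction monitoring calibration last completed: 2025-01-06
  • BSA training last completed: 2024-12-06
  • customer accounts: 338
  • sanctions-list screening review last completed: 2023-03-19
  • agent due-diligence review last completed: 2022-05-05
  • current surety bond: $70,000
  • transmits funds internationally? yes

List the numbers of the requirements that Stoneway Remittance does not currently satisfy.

1. suspicious-activity review 100 days ago vs limit 90 → not met
2. tangible net worth $825,000 < $975,000 → not met
3. sanctions-list screening review 749 days ago vs limit 730 → not met
4. surety bond $70,000 < $125,000 → not met
5. days since last SAR review 6 ≤ 24 → met
6. agent due-diligence review 1067 days ago vs limit 730 → not met
7. transaction monitoring calibration 90 days ago vs limit 60 → not met
8. condition 'transmits funds internationally' holds; permissible investments $1,200,000 < $1,250,000 → not met
9. independent AML audit 26 days ago vs limit 30 → met
10. BSA training 121 days ago vs limit 90 → not met
11. condition 'offers currency exchange' does not hold → requirement n/a → met
12. agent list absent → not met
Not met: 1, 2, 3, 4, 6, 7, 8, 10, 12

1, 2, 3, 4, 6, 7, 8, 10, 12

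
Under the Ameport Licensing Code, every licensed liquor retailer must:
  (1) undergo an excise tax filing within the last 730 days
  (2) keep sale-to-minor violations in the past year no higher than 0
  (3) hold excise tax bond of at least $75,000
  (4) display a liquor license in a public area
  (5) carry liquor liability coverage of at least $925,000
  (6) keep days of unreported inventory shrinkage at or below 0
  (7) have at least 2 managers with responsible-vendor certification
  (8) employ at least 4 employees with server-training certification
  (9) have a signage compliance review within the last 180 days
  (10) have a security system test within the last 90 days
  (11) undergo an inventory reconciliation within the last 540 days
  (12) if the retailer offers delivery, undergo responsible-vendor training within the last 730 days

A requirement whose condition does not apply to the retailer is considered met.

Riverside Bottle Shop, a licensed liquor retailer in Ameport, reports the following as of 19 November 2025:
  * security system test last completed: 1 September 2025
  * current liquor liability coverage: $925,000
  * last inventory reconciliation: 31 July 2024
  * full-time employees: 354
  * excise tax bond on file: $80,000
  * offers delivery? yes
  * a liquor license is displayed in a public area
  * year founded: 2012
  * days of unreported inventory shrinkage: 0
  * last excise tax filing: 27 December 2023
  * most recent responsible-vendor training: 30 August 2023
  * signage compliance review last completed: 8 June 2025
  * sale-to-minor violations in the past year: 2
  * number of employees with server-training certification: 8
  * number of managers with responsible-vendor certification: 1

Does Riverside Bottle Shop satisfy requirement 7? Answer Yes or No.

7. managers with responsible-vendor certification 1 < 2 → not met

No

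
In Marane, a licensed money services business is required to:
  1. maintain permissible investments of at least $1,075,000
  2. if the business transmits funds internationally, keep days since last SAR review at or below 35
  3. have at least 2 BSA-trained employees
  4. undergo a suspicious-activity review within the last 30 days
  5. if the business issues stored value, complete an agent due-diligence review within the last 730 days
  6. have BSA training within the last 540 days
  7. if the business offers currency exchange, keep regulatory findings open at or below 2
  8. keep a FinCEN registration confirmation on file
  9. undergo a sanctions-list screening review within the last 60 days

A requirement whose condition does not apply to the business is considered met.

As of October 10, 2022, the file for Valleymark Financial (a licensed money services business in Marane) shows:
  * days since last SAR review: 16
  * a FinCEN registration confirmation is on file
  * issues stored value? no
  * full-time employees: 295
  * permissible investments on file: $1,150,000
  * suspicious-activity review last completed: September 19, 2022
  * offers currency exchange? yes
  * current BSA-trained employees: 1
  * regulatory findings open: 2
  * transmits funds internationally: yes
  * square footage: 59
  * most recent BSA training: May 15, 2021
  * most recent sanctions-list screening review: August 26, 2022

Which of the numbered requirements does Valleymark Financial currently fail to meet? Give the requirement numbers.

3

1. permissible investments $1,150,000 ≥ $1,075,000 → met
2. condition 'transmits funds internationally' holds; days since last SAR review 16 ≤ 35 → met
3. BSA-trained employees 1 < 2 → not met
4. suspicious-activity review 21 days ago vs limit 30 → met
5. condition 'issues stored value' does not hold → requirement n/a → met
6. BSA training 513 days ago vs limit 540 → met
7. condition 'offers currency exchange' holds; regulatory findings open 2 ≤ 2 → met
8. FinCEN registration confirmation present → met
9. sanctions-list screening review 45 days ago vs limit 60 → met
Not met: 3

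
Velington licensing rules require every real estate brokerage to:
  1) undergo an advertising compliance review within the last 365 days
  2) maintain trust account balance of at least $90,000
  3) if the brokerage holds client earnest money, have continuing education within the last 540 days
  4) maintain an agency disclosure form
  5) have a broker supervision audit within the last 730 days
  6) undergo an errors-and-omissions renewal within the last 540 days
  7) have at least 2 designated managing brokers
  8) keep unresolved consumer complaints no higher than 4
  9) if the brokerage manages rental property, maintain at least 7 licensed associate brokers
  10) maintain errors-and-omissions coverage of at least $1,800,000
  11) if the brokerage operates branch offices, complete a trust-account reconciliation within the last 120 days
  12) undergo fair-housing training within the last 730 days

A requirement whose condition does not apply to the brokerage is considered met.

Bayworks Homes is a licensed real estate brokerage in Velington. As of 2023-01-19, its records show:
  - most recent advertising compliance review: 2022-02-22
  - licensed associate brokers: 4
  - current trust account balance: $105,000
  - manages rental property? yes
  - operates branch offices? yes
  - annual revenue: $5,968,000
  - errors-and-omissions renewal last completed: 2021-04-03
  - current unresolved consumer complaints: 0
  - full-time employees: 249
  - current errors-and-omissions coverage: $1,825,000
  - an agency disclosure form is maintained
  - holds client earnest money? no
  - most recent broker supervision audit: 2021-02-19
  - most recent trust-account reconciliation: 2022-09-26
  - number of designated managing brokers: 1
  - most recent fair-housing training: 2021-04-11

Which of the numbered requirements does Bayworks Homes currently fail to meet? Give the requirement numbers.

1. advertising compliance review 331 days ago vs limit 365 → met
2. trust account balance $105,000 ≥ $90,000 → met
3. condition 'holds client earnest money' does not hold → requirement n/a → met
4. agency disclosure form present → met
5. broker supervision audit 699 days ago vs limit 730 → met
6. errors-and-omissions renewal 656 days ago vs limit 540 → not met
7. designated managing brokers 1 < 2 → not met
8. unresolved consumer complaints 0 ≤ 4 → met
9. condition 'manages rental property' holds; licensed associate brokers 4 < 7 → not met
10. errors-and-omissions coverage $1,825,000 ≥ $1,800,000 → met
11. condition 'operates branch offices' holds; trust-account reconciliation 115 days ago vs limit 120 → met
12. fair-housing training 648 days ago vs limit 730 → met
Not met: 6, 7, 9

6, 7, 9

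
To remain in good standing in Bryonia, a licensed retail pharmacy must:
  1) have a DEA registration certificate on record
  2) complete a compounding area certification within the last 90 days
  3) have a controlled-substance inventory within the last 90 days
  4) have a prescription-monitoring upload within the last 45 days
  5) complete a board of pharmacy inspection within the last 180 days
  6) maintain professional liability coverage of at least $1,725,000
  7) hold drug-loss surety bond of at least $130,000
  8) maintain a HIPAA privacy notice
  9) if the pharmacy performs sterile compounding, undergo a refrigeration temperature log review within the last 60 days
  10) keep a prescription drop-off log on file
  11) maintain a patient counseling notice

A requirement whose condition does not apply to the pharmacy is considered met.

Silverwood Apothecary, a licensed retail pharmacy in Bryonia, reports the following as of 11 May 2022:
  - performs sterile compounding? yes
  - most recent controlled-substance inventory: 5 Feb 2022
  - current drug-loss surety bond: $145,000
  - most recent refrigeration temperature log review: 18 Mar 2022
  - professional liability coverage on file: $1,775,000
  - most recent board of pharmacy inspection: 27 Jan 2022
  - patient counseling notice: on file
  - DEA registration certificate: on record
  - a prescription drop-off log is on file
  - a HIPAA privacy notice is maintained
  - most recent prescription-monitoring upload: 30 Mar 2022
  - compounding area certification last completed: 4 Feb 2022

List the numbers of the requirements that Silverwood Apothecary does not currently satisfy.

1. DEA registration certificate present → met
2. compounding area certification 96 days ago vs limit 90 → not met
3. controlled-substance inventory 95 days ago vs limit 90 → not met
4. prescription-monitoring upload 42 days ago vs limit 45 → met
5. board of pharmacy inspection 104 days ago vs limit 180 → met
6. professional liability coverage $1,775,000 ≥ $1,725,000 → met
7. drug-loss surety bond $145,000 ≥ $130,000 → met
8. HIPAA privacy notice present → met
9. condition 'performs sterile compounding' holds; refrigeration temperature log review 54 days ago vs limit 60 → met
10. prescription drop-off log present → met
11. patient counseling notice present → met
Not met: 2, 3

2, 3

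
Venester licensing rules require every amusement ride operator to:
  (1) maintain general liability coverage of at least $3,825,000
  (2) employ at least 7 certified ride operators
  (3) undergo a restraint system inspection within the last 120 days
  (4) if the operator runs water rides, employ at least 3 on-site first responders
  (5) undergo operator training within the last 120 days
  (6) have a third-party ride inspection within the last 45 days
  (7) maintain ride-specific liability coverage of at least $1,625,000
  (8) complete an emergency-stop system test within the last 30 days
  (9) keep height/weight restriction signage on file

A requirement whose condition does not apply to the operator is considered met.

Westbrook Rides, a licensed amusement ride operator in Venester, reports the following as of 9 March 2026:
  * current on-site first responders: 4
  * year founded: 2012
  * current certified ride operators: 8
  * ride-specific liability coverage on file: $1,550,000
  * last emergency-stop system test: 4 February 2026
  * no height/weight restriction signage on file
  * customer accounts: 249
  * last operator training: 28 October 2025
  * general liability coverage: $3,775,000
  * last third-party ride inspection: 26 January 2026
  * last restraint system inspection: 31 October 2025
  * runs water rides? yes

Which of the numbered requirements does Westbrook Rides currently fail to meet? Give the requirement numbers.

1. general liability coverage $3,775,000 < $3,825,000 → not met
2. certified ride operators 8 ≥ 7 → met
3. restraint system inspection 129 days ago vs limit 120 → not met
4. condition 'runs water rides' holds; on-site first responders 4 ≥ 3 → met
5. operator training 132 days ago vs limit 120 → not met
6. third-party ride inspection 42 days ago vs limit 45 → met
7. ride-specific liability coverage $1,550,000 < $1,625,000 → not met
8. emergency-stop system test 33 days ago vs limit 30 → not met
9. height/weight restriction signage absent → not met
Not met: 1, 3, 5, 7, 8, 9

1, 3, 5, 7, 8, 9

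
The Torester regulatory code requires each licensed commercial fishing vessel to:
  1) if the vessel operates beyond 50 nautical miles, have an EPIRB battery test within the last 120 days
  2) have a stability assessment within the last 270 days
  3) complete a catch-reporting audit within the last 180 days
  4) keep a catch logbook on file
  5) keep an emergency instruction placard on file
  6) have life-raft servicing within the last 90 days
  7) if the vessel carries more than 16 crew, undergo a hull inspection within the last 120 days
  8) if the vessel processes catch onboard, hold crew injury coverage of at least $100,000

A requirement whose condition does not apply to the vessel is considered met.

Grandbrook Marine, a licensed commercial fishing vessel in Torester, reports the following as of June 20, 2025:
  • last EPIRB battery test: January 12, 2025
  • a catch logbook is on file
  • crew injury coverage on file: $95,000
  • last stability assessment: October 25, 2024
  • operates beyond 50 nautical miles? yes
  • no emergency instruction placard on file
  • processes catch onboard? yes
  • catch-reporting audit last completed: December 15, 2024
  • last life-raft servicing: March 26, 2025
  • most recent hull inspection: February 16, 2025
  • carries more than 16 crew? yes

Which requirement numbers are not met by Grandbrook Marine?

1. condition 'operates beyond 50 nautical miles' holds; EPIRB battery test 159 days ago vs limit 120 → not met
2. stability assessment 238 days ago vs limit 270 → met
3. catch-reporting audit 187 days ago vs limit 180 → not met
4. catch logbook present → met
5. emergency instruction placard absent → not met
6. life-raft servicing 86 days ago vs limit 90 → met
7. condition 'carries more than 16 crew' holds; hull inspection 124 days ago vs limit 120 → not met
8. condition 'processes catch onboard' holds; crew injury coverage $95,000 < $100,000 → not met
Not met: 1, 3, 5, 7, 8

1, 3, 5, 7, 8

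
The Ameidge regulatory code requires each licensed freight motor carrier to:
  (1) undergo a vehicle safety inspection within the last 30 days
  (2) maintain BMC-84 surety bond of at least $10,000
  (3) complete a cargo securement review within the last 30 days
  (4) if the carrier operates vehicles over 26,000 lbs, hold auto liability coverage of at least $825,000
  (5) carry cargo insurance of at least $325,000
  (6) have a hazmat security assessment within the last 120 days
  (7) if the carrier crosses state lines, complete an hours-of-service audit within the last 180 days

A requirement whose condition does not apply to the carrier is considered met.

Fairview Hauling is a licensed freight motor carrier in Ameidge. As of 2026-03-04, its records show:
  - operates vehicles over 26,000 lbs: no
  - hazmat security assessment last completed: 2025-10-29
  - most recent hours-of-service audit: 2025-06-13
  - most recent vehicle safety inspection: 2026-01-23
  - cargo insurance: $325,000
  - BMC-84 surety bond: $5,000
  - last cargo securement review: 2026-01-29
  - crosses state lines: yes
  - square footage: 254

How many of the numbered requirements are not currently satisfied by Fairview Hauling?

1. vehicle safety inspection 40 days ago vs limit 30 → not met
2. BMC-84 surety bond $5,000 < $10,000 → not met
3. cargo securement review 34 days ago vs limit 30 → not met
4. condition 'operates vehicles over 26,000 lbs' does not hold → requirement n/a → met
5. cargo insurance $325,000 ≥ $325,000 → met
6. hazmat security assessment 126 days ago vs limit 120 → not met
7. condition 'crosses state lines' holds; hours-of-service audit 264 days ago vs limit 180 → not met
Not met: 5 of 7

5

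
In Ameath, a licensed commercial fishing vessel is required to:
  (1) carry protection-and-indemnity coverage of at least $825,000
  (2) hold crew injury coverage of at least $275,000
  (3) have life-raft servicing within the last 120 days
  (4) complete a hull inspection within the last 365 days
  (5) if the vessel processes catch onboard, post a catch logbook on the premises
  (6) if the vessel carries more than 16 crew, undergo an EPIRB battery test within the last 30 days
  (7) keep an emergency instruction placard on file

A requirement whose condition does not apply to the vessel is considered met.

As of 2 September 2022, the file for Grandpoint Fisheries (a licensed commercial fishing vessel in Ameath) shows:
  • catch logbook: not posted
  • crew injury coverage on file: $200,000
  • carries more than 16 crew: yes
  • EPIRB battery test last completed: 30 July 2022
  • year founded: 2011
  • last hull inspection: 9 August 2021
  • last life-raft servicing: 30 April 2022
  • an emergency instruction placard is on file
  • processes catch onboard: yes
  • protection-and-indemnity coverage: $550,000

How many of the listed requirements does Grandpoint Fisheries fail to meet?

6

1. protection-and-indemnity coverage $550,000 < $825,000 → not met
2. crew injury coverage $200,000 < $275,000 → not met
3. life-raft servicing 125 days ago vs limit 120 → not met
4. hull inspection 389 days ago vs limit 365 → not met
5. condition 'processes catch onboard' holds; catch logbook absent → not met
6. condition 'carries more than 16 crew' holds; EPIRB battery test 34 days ago vs limit 30 → not met
7. emergency instruction placard present → met
Not met: 6 of 7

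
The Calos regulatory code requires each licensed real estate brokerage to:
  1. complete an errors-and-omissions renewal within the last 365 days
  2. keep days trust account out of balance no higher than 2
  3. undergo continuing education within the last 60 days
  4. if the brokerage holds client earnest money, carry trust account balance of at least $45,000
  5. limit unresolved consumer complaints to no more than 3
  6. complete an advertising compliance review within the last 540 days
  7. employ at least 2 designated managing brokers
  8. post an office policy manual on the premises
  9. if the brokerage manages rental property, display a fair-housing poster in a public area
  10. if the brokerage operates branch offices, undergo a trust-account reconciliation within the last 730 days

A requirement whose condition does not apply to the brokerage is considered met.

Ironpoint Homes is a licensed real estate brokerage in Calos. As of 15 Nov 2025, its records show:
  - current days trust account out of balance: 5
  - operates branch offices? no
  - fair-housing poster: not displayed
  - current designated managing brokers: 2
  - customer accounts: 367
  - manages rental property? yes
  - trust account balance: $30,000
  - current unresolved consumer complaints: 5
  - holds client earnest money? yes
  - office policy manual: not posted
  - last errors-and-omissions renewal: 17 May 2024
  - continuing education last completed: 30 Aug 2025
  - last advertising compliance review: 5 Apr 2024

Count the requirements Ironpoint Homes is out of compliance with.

8

1. errors-and-omissions renewal 547 days ago vs limit 365 → not met
2. days trust account out of balance 5 > 2 → not met
3. continuing education 77 days ago vs limit 60 → not met
4. condition 'holds client earnest money' holds; trust account balance $30,000 < $45,000 → not met
5. unresolved consumer complaints 5 > 3 → not met
6. advertising compliance review 589 days ago vs limit 540 → not met
7. designated managing brokers 2 ≥ 2 → met
8. office policy manual absent → not met
9. condition 'manages rental property' holds; fair-housing poster absent → not met
10. condition 'operates branch offices' does not hold → requirement n/a → met
Not met: 8 of 10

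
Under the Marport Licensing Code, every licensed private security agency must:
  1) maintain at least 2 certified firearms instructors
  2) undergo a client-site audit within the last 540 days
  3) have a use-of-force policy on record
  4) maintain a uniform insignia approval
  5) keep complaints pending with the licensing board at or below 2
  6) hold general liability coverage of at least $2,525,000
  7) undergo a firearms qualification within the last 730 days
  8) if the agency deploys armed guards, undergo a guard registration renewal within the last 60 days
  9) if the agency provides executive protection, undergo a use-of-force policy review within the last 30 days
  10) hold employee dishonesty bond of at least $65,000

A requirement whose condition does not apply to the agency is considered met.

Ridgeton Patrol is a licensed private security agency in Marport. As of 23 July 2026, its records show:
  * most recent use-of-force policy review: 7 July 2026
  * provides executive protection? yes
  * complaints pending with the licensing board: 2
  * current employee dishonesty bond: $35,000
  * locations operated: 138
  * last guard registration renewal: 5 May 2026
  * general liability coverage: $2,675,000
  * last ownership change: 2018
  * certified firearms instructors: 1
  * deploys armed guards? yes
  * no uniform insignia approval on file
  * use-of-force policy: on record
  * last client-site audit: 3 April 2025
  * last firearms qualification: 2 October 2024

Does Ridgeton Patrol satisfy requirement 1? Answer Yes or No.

1. certified firearms instructors 1 < 2 → not met

No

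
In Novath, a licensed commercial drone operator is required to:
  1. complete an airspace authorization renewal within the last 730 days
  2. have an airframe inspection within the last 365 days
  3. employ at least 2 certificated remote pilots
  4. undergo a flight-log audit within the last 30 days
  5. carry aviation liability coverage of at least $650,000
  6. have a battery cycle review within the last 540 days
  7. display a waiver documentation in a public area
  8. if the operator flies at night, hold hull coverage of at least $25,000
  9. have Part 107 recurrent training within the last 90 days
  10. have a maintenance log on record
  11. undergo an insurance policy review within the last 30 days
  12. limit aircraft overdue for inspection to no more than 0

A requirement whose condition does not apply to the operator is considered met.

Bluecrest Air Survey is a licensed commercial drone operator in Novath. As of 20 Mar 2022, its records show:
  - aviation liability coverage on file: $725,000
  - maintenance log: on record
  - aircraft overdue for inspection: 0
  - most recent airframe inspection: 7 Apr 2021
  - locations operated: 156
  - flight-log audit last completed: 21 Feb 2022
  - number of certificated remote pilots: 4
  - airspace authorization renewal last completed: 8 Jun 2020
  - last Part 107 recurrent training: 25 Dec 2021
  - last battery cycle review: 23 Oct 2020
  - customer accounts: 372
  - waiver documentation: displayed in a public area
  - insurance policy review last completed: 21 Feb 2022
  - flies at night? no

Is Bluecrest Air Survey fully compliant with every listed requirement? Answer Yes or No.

Yes

1. airspace authorization renewal 650 days ago vs limit 730 → met
2. airframe inspection 347 days ago vs limit 365 → met
3. certificated remote pilots 4 ≥ 2 → met
4. flight-log audit 27 days ago vs limit 30 → met
5. aviation liability coverage $725,000 ≥ $650,000 → met
6. battery cycle review 513 days ago vs limit 540 → met
7. waiver documentation present → met
8. condition 'flies at night' does not hold → requirement n/a → met
9. Part 107 recurrent training 85 days ago vs limit 90 → met
10. maintenance log present → met
11. insurance policy review 27 days ago vs limit 30 → met
12. aircraft overdue for inspection 0 ≤ 0 → met
All met.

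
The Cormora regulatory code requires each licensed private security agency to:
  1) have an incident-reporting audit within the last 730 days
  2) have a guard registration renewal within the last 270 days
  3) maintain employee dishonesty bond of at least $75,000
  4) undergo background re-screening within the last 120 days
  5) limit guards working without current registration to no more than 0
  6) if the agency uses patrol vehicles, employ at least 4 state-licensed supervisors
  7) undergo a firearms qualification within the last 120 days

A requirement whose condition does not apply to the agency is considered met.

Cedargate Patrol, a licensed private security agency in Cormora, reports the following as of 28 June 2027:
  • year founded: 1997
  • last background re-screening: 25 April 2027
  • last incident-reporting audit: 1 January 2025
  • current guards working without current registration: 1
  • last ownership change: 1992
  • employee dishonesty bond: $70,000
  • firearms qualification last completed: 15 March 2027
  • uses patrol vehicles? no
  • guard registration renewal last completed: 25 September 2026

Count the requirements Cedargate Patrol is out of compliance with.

1. incident-reporting audit 908 days ago vs limit 730 → not met
2. guard registration renewal 276 days ago vs limit 270 → not met
3. employee dishonesty bond $70,000 < $75,000 → not met
4. background re-screening 64 days ago vs limit 120 → met
5. guards working without current registration 1 > 0 → not met
6. condition 'uses patrol vehicles' does not hold → requirement n/a → met
7. firearms qualification 105 days ago vs limit 120 → met
Not met: 4 of 7

4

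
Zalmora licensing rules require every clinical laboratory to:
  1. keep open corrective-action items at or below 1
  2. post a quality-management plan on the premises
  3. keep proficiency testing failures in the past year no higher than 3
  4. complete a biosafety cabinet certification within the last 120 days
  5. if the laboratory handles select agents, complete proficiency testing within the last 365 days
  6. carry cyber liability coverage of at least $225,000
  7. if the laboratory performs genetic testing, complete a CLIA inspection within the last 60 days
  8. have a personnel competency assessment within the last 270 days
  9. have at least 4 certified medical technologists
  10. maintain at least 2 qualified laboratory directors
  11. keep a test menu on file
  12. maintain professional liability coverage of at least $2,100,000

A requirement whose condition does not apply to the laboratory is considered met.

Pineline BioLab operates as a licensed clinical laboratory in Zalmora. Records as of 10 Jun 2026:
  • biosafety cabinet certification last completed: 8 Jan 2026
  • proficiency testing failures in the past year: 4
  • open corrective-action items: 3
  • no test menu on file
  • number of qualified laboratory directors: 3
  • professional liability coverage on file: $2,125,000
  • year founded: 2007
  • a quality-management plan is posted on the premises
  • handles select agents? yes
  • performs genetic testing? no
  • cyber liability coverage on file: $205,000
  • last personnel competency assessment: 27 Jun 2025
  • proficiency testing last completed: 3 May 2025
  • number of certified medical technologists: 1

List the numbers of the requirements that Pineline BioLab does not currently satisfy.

1. open corrective-action items 3 > 1 → not met
2. quality-management plan present → met
3. proficiency testing failures in the past year 4 > 3 → not met
4. biosafety cabinet certification 153 days ago vs limit 120 → not met
5. condition 'handles select agents' holds; proficiency testing 403 days ago vs limit 365 → not met
6. cyber liability coverage $205,000 < $225,000 → not met
7. condition 'performs genetic testing' does not hold → requirement n/a → met
8. personnel competency assessment 348 days ago vs limit 270 → not met
9. certified medical technologists 1 < 4 → not met
10. qualified laboratory directors 3 ≥ 2 → met
11. test menu absent → not met
12. professional liability coverage $2,125,000 ≥ $2,100,000 → met
Not met: 1, 3, 4, 5, 6, 8, 9, 11

1, 3, 4, 5, 6, 8, 9, 11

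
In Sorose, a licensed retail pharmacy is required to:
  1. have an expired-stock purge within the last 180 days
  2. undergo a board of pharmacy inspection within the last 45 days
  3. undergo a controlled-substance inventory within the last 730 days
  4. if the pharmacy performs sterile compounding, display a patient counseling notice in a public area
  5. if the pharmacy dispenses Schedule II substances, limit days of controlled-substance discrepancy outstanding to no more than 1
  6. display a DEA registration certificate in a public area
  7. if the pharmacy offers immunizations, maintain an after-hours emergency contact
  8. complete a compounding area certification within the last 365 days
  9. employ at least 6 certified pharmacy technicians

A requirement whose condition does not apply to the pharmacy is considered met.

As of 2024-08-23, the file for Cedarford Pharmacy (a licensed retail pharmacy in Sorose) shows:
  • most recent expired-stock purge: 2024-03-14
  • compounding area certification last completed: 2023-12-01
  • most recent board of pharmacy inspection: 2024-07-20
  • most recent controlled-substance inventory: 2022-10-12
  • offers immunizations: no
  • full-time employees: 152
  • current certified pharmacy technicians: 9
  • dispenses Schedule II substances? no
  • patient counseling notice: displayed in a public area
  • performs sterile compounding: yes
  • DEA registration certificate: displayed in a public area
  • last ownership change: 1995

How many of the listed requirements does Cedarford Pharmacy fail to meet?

1. expired-stock purge 162 days ago vs limit 180 → met
2. board of pharmacy inspection 34 days ago vs limit 45 → met
3. controlled-substance inventory 681 days ago vs limit 730 → met
4. condition 'performs sterile compounding' holds; patient counseling notice present → met
5. condition 'dispenses Schedule II substances' does not hold → requirement n/a → met
6. DEA registration certificate present → met
7. condition 'offers immunizations' does not hold → requirement n/a → met
8. compounding area certification 266 days ago vs limit 365 → met
9. certified pharmacy technicians 9 ≥ 6 → met
Not met: 0 of 9

0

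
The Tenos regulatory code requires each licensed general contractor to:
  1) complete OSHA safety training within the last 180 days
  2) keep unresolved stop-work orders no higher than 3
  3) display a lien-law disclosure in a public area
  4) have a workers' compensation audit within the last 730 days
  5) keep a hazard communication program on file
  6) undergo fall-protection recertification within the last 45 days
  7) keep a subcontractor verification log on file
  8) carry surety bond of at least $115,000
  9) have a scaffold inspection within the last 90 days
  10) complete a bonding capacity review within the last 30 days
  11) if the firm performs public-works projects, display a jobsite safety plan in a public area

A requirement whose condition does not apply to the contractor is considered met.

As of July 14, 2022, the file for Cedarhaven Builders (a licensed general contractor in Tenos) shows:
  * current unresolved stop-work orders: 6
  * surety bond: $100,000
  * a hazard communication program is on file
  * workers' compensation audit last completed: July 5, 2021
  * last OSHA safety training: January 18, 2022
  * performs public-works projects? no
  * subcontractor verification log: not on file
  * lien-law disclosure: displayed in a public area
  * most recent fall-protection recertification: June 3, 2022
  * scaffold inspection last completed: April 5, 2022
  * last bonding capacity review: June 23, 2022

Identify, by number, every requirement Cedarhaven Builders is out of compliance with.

2, 7, 8, 9

1. OSHA safety training 177 days ago vs limit 180 → met
2. unresolved stop-work orders 6 > 3 → not met
3. lien-law disclosure present → met
4. workers' compensation audit 374 days ago vs limit 730 → met
5. hazard communication program present → met
6. fall-protection recertification 41 days ago vs limit 45 → met
7. subcontractor verification log absent → not met
8. surety bond $100,000 < $115,000 → not met
9. scaffold inspection 100 days ago vs limit 90 → not met
10. bonding capacity review 21 days ago vs limit 30 → met
11. condition 'performs public-works projects' does not hold → requirement n/a → met
Not met: 2, 7, 8, 9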